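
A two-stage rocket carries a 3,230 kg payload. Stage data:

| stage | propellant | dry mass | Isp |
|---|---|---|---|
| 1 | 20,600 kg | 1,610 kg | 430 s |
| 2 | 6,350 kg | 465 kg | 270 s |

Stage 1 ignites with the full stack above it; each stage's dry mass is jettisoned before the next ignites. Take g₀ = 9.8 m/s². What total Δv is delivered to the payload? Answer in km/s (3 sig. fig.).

Δv ≈ 6.94 km/s

Ignition mass of stage 1 = 20,600+1,610 + 6,350+465 + 3,230 = 32,255 kg.
Stage 1: m₀ = 32,255 kg, m_f = 32,255 − 20,600 = 11,655 kg; Δv = 430×9.8×ln(2.767) = 4214.0×1.0179 ≈ 4290 m/s.
Stage 2: m₀ = 10,045 kg, m_f = 10,045 − 6,350 = 3,695 kg; Δv = 270×9.8×ln(2.719) = 2646.0×1.0001 ≈ 2646 m/s.
Total Δv = 4290 + 2646 = 6936 m/s.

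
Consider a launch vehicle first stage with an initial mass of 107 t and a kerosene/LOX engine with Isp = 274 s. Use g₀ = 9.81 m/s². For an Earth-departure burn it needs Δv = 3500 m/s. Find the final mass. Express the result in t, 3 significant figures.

final mass ≈ 29.1 t

v_e = Isp · g₀ = 274 × 9.81 = 2687.9 m/s.
m₀/m_f = exp(Δv / v_e) = exp(3500 / 2687.9) = exp(1.3021) = 3.6771.
m_f = m₀ / 3.6771 = 107 / 3.6771 = 29.099 t.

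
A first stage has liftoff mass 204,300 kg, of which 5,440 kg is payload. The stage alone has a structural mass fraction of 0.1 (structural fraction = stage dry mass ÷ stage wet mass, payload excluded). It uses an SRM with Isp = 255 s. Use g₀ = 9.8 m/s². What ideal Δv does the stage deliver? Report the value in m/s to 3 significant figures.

Δv ≈ 5220 m/s

Stage wet mass = m₀ − payload = 204,300 − 5,440 = 198,860 kg.
Stage dry mass = ε × stage wet mass = 0.1 × 198,860 = 19,886 kg.
Burnout mass m_f = stage dry + payload = 19,886 + 5,440 = 25,326 kg.
v_e = Isp · g₀ = 255 × 9.8 = 2499.0 m/s.
From the ideal rocket equation, Δv = v_e · ln(204,300/25,326) = 2499.0 × ln(8.067) = 2499.0 × 2.0878 ≈ 5217 m/s.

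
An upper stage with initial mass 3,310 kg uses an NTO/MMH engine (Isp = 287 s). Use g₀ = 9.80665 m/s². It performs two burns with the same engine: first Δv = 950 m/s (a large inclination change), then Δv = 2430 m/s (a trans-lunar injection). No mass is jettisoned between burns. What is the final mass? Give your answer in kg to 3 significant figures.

final mass ≈ 996 kg

v_e = Isp · g₀ = 287 × 9.80665 = 2814.5 m/s.
After the first burn: m = 3310 × exp(−950/2814.5) = 3310 × 0.71353 = 2,361.78 kg.
After the second burn: m = 2,361.78 × exp(−2430/2814.5) = 2,361.78 × 0.42173 = 996.033 kg.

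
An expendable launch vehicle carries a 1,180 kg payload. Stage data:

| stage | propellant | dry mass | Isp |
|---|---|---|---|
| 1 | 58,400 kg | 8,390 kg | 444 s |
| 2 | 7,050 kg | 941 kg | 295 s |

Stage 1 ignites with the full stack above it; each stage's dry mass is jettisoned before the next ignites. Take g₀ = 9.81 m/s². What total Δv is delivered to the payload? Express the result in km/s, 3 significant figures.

Δv ≈ 10.6 km/s

Ignition mass of stage 1 = 58,400+8,390 + 7,050+941 + 1,180 = 75,961 kg.
Stage 1: m₀ = 75,961 kg, m_f = 75,961 − 58,400 = 17,561 kg; Δv = 444×9.81×ln(4.326) = 4355.6×1.4645 ≈ 6379 m/s.
Stage 2: m₀ = 9,171 kg, m_f = 9,171 − 7,050 = 2,121 kg; Δv = 295×9.81×ln(4.324) = 2894.0×1.4642 ≈ 4237 m/s.
Total Δv = 6379 + 4237 = 10616 m/s.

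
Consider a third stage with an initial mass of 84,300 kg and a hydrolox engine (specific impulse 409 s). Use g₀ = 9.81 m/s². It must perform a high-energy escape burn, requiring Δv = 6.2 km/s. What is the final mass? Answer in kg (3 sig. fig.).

v_e = Isp · g₀ = 409 × 9.81 = 4012.3 m/s.
m₀/m_f = exp(Δv / v_e) = exp(6200 / 4012.3) = exp(1.5453) = 4.6892.
m_f = m₀ / 4.6892 = 84,300 / 4.6892 = 17,977.5 kg.

final mass ≈ 18000 kg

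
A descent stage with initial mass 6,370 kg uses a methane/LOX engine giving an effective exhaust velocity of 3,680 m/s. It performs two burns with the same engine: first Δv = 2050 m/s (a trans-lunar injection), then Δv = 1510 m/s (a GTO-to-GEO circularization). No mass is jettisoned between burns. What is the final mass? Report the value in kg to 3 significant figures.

After the first burn: m = 6370 × exp(−2050/3680.0) = 6370 × 0.57289 = 3,649.31 kg.
After the second burn: m = 3,649.31 × exp(−1510/3680.0) = 3,649.31 × 0.66343 = 2,421.06 kg.

final mass ≈ 2420 kg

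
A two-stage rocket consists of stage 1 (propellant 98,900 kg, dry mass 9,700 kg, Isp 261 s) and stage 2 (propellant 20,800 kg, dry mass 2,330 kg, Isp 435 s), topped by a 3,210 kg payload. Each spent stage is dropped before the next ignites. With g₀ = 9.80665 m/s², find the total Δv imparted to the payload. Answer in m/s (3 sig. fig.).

Ignition mass of stage 1 = 98,900+9,700 + 20,800+2,330 + 3,210 = 134,940 kg.
Stage 1: m₀ = 134,940 kg, m_f = 134,940 − 98,900 = 36,040 kg; Δv = 261×9.80665×ln(3.744) = 2559.5×1.3202 ≈ 3379 m/s.
Stage 2: m₀ = 26,340 kg, m_f = 26,340 − 20,800 = 5,540 kg; Δv = 435×9.80665×ln(4.755) = 4265.9×1.5591 ≈ 6651 m/s.
Total Δv = 3379 + 6651 = 10030 m/s.

Δv ≈ 10000 m/s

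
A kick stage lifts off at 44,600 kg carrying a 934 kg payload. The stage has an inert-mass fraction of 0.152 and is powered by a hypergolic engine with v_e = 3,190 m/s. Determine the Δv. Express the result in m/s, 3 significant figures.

Stage wet mass = m₀ − payload = 44,600 − 934 = 43,666 kg.
Stage dry mass = ε × stage wet mass = 0.152 × 43,666 = 6,637.23 kg.
Burnout mass m_f = stage dry + payload = 6,637.23 + 934 = 7,571.23 kg.
Rocket equation: Δv = v_e · ln(44,600/7,571.23) = 3190.0 × ln(5.891) = 3190.0 × 1.7734 ≈ 5657 m/s.

Δv ≈ 5660 m/s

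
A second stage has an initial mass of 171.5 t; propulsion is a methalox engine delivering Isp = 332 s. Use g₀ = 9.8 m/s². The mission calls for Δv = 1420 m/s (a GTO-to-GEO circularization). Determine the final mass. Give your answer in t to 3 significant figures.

v_e = Isp · g₀ = 332 × 9.8 = 3253.6 m/s.
m₀/m_f = exp(Δv / v_e) = exp(1420 / 3253.6) = exp(0.4364) = 1.5472.
m_f = m₀ / 1.5472 = 171.5 / 1.5472 = 110.845 t.

final mass ≈ 111 t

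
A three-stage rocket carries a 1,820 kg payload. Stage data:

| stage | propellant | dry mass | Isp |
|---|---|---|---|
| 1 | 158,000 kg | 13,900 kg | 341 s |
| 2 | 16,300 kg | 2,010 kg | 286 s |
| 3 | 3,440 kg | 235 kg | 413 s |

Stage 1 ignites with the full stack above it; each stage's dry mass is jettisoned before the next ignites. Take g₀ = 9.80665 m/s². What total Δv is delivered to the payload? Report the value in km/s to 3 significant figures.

Ignition mass of stage 1 = 158,000+13,900 + 16,300+2,010 + 3,440+235 + 1,820 = 195,705 kg.
Stage 1: m₀ = 195,705 kg, m_f = 195,705 − 158,000 = 37,705 kg; Δv = 341×9.80665×ln(5.19) = 3344.1×1.6468 ≈ 5507 m/s.
Stage 2: m₀ = 23,805 kg, m_f = 23,805 − 16,300 = 7,505 kg; Δv = 286×9.80665×ln(3.172) = 2804.7×1.1543 ≈ 3238 m/s.
Stage 3: m₀ = 5,495 kg, m_f = 5,495 − 3,440 = 2,055 kg; Δv = 413×9.80665×ln(2.674) = 4050.1×0.9836 ≈ 3984 m/s.
Total Δv = 5507 + 3238 + 3984 = 12729 m/s.

Δv ≈ 12.7 km/s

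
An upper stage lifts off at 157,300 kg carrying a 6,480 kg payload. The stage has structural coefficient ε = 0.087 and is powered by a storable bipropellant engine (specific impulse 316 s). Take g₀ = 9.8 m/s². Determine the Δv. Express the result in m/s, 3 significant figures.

Stage wet mass = m₀ − payload = 157,300 − 6,480 = 150,820 kg.
Stage dry mass = ε × stage wet mass = 0.087 × 150,820 = 13,121.3 kg.
Burnout mass m_f = stage dry + payload = 13,121.3 + 6,480 = 19,601.3 kg.
v_e = Isp · g₀ = 316 × 9.8 = 3096.8 m/s.
From the ideal rocket equation, Δv = v_e · ln(157,300/19,601.3) = 3096.8 × ln(8.025) = 3096.8 × 2.0826 ≈ 6449 m/s.

Δv ≈ 6450 m/s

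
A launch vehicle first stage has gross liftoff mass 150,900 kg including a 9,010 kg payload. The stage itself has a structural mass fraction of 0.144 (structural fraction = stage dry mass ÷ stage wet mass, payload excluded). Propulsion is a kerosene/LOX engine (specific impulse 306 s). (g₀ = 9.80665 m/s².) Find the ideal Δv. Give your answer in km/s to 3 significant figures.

Stage wet mass = m₀ − payload = 150,900 − 9,010 = 141,890 kg.
Stage dry mass = ε × stage wet mass = 0.144 × 141,890 = 20,432.2 kg.
Burnout mass m_f = stage dry + payload = 20,432.2 + 9,010 = 29,442.2 kg.
v_e = Isp · g₀ = 306 × 9.80665 = 3000.8 m/s.
By the Tsiolkovsky rocket equation, Δv = v_e · ln(150,900/29,442.2) = 3000.8 × ln(5.125) = 3000.8 × 1.6342 ≈ 4904 m/s.

Δv ≈ 4.90 km/s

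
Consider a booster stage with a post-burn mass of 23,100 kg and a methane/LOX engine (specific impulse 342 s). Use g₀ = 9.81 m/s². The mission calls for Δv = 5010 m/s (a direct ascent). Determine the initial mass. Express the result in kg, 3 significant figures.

v_e = Isp · g₀ = 342 × 9.81 = 3355.0 m/s.
m₀/m_f = exp(Δv / v_e) = exp(5010 / 3355.0) = exp(1.4933) = 4.4517.
m₀ = m_f × 4.4517 = 23,100 × 4.4517 = 102,834 kg.

initial mass ≈ 103000 kg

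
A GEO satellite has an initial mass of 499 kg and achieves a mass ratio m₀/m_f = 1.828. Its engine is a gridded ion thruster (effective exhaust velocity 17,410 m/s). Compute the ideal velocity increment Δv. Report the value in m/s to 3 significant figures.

Δv = v_e · ln(1.828) = 17410.0 × 0.6032 ≈ 10502.1 m/s.

Δv ≈ 10500 m/s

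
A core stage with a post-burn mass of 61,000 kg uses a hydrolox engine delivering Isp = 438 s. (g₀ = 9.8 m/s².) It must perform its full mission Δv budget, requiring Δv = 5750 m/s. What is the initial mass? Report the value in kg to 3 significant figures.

v_e = Isp · g₀ = 438 × 9.8 = 4292.4 m/s.
Using Δv = v_e ln(m₀/m_f): m₀/m_f = exp(Δv / v_e) = exp(5750 / 4292.4) = exp(1.3396) = 3.8174.
m₀ = m_f × 3.8174 = 61,000 × 3.8174 = 232,861 kg.

initial mass ≈ 233000 kg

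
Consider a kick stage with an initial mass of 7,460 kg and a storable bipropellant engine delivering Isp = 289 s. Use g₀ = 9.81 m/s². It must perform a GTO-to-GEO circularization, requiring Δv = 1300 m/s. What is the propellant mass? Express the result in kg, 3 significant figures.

propellant mass ≈ 2740 kg

v_e = Isp · g₀ = 289 × 9.81 = 2835.1 m/s.
By the Tsiolkovsky rocket equation, m₀/m_f = exp(Δv / v_e) = exp(1300 / 2835.1) = exp(0.4585) = 1.5818.
m_f = 7,460 / 1.5818 = 4,716.15 kg, so propellant = m₀ − m_f = 7,460 − 4,716.15 = 2,743.85 kg.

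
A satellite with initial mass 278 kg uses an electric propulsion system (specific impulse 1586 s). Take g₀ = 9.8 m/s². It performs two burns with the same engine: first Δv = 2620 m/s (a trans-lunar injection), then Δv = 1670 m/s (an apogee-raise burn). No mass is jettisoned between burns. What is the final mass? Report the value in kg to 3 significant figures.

v_e = Isp · g₀ = 1586 × 9.8 = 15542.8 m/s.
After the first burn: m = 278 × exp(−2620/15542.8) = 278 × 0.84487 = 234.874 kg.
After the second burn: m = 234.874 × exp(−1670/15542.8) = 234.874 × 0.89813 = 210.947 kg.

final mass ≈ 211 kg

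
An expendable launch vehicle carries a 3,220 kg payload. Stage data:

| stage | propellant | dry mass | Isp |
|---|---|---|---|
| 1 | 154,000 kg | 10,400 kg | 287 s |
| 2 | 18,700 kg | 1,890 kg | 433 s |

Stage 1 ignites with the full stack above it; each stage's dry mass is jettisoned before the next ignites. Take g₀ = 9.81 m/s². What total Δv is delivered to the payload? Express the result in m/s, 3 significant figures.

Ignition mass of stage 1 = 154,000+10,400 + 18,700+1,890 + 3,220 = 188,210 kg.
Stage 1: m₀ = 188,210 kg, m_f = 188,210 − 154,000 = 34,210 kg; Δv = 287×9.81×ln(5.502) = 2815.5×1.7050 ≈ 4800 m/s.
Stage 2: m₀ = 23,810 kg, m_f = 23,810 − 18,700 = 5,110 kg; Δv = 433×9.81×ln(4.659) = 4247.7×1.5389 ≈ 6537 m/s.
Total Δv = 4800 + 6537 = 11337 m/s.

Δv ≈ 11300 m/s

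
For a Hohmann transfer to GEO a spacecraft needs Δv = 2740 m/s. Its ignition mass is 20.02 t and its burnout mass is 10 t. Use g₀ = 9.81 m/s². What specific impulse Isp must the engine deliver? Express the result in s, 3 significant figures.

Isp ≈ 402 s

ln(m₀/m_f) = ln(20020/10000) = ln(2.002) = 0.6941.
From the ideal rocket equation, v_e = Δv / ln(m₀/m_f) = 2740 / 0.6941 = 3947.3 m/s.
Isp = v_e / g₀ = 3947.3 / 9.81 = 402.4 s.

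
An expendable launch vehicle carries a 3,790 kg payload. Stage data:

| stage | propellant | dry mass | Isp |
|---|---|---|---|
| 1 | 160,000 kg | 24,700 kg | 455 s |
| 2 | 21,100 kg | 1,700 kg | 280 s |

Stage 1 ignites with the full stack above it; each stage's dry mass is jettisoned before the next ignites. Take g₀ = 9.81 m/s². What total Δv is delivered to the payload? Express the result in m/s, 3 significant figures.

Δv ≈ 10700 m/s

Ignition mass of stage 1 = 160,000+24,700 + 21,100+1,700 + 3,790 = 211,290 kg.
Stage 1: m₀ = 211,290 kg, m_f = 211,290 − 160,000 = 51,290 kg; Δv = 455×9.81×ln(4.12) = 4463.6×1.4157 ≈ 6319 m/s.
Stage 2: m₀ = 26,590 kg, m_f = 26,590 − 21,100 = 5,490 kg; Δv = 280×9.81×ln(4.843) = 2746.8×1.5776 ≈ 4333 m/s.
Total Δv = 6319 + 4333 = 10652 m/s.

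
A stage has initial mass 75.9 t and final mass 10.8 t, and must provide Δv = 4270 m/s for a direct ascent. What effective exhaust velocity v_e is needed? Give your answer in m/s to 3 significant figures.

v_e ≈ 2190 m/s

ln(m₀/m_f) = ln(75900/10800) = ln(7.028) = 1.9499.
Using Δv = v_e ln(m₀/m_f): v_e = Δv / ln(m₀/m_f) = 4270 / 1.9499 = 2189.9 m/s.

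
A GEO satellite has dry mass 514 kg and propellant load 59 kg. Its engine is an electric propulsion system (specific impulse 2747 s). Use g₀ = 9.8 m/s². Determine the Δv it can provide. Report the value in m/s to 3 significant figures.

Δv ≈ 2930 m/s

v_e = Isp · g₀ = 2747 × 9.8 = 26920.6 m/s.
m₀ = m_dry + m_prop = 514 + 59 = 573 kg.
Rocket equation: Δv = v_e · ln(m₀/m_f) = 26920.6 × ln(1.115) = 26920.6 × 0.1087 ≈ 2925.3 m/s.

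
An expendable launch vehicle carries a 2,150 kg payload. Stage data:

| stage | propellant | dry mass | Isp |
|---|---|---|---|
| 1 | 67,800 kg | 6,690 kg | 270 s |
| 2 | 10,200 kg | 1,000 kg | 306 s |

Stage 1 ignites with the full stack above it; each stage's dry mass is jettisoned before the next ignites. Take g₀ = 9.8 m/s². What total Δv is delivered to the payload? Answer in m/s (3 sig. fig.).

Δv ≈ 8240 m/s

Ignition mass of stage 1 = 67,800+6,690 + 10,200+1,000 + 2,150 = 87,840 kg.
Stage 1: m₀ = 87,840 kg, m_f = 87,840 − 67,800 = 20,040 kg; Δv = 270×9.8×ln(4.383) = 2646.0×1.4778 ≈ 3910 m/s.
Stage 2: m₀ = 13,350 kg, m_f = 13,350 − 10,200 = 3,150 kg; Δv = 306×9.8×ln(4.238) = 2998.8×1.4441 ≈ 4331 m/s.
Total Δv = 3910 + 4331 = 8241 m/s.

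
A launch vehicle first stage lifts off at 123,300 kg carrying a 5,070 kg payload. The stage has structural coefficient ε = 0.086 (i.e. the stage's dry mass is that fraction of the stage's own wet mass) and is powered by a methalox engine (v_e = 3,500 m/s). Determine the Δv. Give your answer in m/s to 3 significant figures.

Stage wet mass = m₀ − payload = 123,300 − 5,070 = 118,230 kg.
Stage dry mass = ε × stage wet mass = 0.086 × 118,230 = 10,167.8 kg.
Burnout mass m_f = stage dry + payload = 10,167.8 + 5,070 = 15,237.8 kg.
Rocket equation: Δv = v_e · ln(123,300/15,237.8) = 3500.0 × ln(8.092) = 3500.0 × 2.0908 ≈ 7318 m/s.

Δv ≈ 7320 m/s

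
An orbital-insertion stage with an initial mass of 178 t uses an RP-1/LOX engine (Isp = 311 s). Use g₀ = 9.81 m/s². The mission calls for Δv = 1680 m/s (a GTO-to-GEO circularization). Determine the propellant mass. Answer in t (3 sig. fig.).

propellant mass ≈ 75.4 t

v_e = Isp · g₀ = 311 × 9.81 = 3050.9 m/s.
By the Tsiolkovsky rocket equation, m₀/m_f = exp(Δv / v_e) = exp(1680 / 3050.9) = exp(0.5507) = 1.7344.
m_f = 178 / 1.7344 = 102.629 t, so propellant = m₀ − m_f = 178 − 102.629 = 75.371 t.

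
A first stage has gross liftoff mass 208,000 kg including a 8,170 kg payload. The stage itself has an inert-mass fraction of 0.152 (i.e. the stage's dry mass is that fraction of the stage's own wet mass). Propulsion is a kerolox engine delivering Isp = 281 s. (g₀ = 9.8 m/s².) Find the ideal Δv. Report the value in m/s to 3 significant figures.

Δv ≈ 4640 m/s

Stage wet mass = m₀ − payload = 208,000 − 8,170 = 199,830 kg.
Stage dry mass = ε × stage wet mass = 0.152 × 199,830 = 30,374.2 kg.
Burnout mass m_f = stage dry + payload = 30,374.2 + 8,170 = 38,544.2 kg.
v_e = Isp · g₀ = 281 × 9.8 = 2753.8 m/s.
Δv = v_e · ln(208,000/38,544.2) = 2753.8 × ln(5.396) = 2753.8 × 1.6857 ≈ 4642 m/s.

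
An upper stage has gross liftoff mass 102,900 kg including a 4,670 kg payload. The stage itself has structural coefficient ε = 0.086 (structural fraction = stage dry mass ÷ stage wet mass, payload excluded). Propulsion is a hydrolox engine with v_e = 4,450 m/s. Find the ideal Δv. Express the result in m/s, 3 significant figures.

Δv ≈ 9170 m/s

Stage wet mass = m₀ − payload = 102,900 − 4,670 = 98,230 kg.
Stage dry mass = ε × stage wet mass = 0.086 × 98,230 = 8,447.78 kg.
Burnout mass m_f = stage dry + payload = 8,447.78 + 4,670 = 13,117.78 kg.
From the ideal rocket equation, Δv = v_e · ln(102,900/13,117.78) = 4450.0 × ln(7.844) = 4450.0 × 2.0598 ≈ 9166 m/s.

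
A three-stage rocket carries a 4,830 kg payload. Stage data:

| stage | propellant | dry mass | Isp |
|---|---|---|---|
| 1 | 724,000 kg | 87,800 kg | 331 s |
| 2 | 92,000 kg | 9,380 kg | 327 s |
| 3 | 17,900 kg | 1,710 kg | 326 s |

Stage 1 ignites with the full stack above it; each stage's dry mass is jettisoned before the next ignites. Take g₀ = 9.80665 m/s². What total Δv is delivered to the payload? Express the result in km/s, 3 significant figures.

Δv ≈ 13.2 km/s

Ignition mass of stage 1 = 724,000+87,800 + 92,000+9,380 + 17,900+1,710 + 4,830 = 937,620 kg.
Stage 1: m₀ = 937,620 kg, m_f = 937,620 − 724,000 = 213,620 kg; Δv = 331×9.80665×ln(4.389) = 3246.0×1.4791 ≈ 4801 m/s.
Stage 2: m₀ = 125,820 kg, m_f = 125,820 − 92,000 = 33,820 kg; Δv = 327×9.80665×ln(3.72) = 3206.8×1.3138 ≈ 4213 m/s.
Stage 3: m₀ = 24,440 kg, m_f = 24,440 − 17,900 = 6,540 kg; Δv = 326×9.80665×ln(3.737) = 3197.0×1.3183 ≈ 4215 m/s.
Total Δv = 4801 + 4213 + 4215 = 13229 m/s.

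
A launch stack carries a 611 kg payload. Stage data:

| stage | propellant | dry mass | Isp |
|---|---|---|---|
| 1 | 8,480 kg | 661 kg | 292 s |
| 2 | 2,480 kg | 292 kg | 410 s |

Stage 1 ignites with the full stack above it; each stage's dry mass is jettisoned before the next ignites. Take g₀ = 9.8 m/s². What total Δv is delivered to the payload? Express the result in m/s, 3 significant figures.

Δv ≈ 8540 m/s

Ignition mass of stage 1 = 8,480+661 + 2,480+292 + 611 = 12,524 kg.
Stage 1: m₀ = 12,524 kg, m_f = 12,524 − 8,480 = 4,044 kg; Δv = 292×9.8×ln(3.097) = 2861.6×1.1304 ≈ 3235 m/s.
Stage 2: m₀ = 3,383 kg, m_f = 3,383 − 2,480 = 903 kg; Δv = 410×9.8×ln(3.746) = 4018.0×1.3208 ≈ 5307 m/s.
Total Δv = 3235 + 5307 = 8542 m/s.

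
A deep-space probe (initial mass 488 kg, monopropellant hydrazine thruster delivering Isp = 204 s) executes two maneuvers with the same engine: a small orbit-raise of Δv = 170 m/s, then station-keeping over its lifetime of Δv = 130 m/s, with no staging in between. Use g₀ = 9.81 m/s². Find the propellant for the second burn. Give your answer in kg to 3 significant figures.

v_e = Isp · g₀ = 204 × 9.81 = 2001.2 m/s.
After the first burn: m = 488 × exp(−170/2001.2) = 488 × 0.91856 = 448.257 kg.
After the second burn: m = 448.257 × exp(−130/2001.2) = 448.257 × 0.93711 = 420.066 kg.
Second-burn propellant = 448.257 − 420.066 = 28.191 kg.

propellant for the second burn ≈ 28.2 kg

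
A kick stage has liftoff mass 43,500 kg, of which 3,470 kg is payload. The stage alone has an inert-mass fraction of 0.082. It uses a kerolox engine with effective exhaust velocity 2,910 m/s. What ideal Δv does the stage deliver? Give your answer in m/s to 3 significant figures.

Δv ≈ 5420 m/s

Stage wet mass = m₀ − payload = 43,500 − 3,470 = 40,030 kg.
Stage dry mass = ε × stage wet mass = 0.082 × 40,030 = 3,282.46 kg.
Burnout mass m_f = stage dry + payload = 3,282.46 + 3,470 = 6,752.46 kg.
Δv = v_e · ln(43,500/6,752.46) = 2910.0 × ln(6.442) = 2910.0 × 1.8629 ≈ 5421 m/s.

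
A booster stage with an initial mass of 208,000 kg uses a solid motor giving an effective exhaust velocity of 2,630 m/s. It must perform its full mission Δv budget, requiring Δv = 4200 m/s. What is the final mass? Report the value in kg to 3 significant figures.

m₀/m_f = exp(Δv / v_e) = exp(4200 / 2630.0) = exp(1.5970) = 4.9380.
m_f = m₀ / 4.9380 = 208,000 / 4.9380 = 42,122.3 kg.

final mass ≈ 42100 kg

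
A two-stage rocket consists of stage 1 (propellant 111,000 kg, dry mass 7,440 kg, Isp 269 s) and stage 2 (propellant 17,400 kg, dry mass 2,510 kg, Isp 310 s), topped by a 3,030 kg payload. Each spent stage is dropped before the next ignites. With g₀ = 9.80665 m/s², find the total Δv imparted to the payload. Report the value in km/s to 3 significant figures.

Ignition mass of stage 1 = 111,000+7,440 + 17,400+2,510 + 3,030 = 141,380 kg.
Stage 1: m₀ = 141,380 kg, m_f = 141,380 − 111,000 = 30,380 kg; Δv = 269×9.80665×ln(4.654) = 2638.0×1.5377 ≈ 4056 m/s.
Stage 2: m₀ = 22,940 kg, m_f = 22,940 − 17,400 = 5,540 kg; Δv = 310×9.80665×ln(4.141) = 3040.1×1.4209 ≈ 4320 m/s.
Total Δv = 4056 + 4320 = 8376 m/s.

Δv ≈ 8.38 km/s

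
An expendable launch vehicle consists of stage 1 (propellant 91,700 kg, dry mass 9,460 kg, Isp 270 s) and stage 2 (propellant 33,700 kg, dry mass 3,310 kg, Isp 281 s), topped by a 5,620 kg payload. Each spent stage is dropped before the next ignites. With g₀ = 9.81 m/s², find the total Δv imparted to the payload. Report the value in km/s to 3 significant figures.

Δv ≈ 7.00 km/s

Ignition mass of stage 1 = 91,700+9,460 + 33,700+3,310 + 5,620 = 143,790 kg.
Stage 1: m₀ = 143,790 kg, m_f = 143,790 − 91,700 = 52,090 kg; Δv = 270×9.81×ln(2.76) = 2648.7×1.0154 ≈ 2689 m/s.
Stage 2: m₀ = 42,630 kg, m_f = 42,630 − 33,700 = 8,930 kg; Δv = 281×9.81×ln(4.774) = 2756.6×1.5631 ≈ 4309 m/s.
Total Δv = 2689 + 4309 = 6998 m/s.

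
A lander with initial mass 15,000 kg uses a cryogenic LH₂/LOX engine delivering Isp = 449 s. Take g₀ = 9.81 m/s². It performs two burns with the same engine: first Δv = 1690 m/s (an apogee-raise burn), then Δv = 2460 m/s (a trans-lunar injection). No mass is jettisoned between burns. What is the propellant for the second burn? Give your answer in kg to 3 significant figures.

v_e = Isp · g₀ = 449 × 9.81 = 4404.7 m/s.
After the first burn: m = 15000 × exp(−1690/4404.7) = 15000 × 0.68135 = 10,220.3 kg.
After the second burn: m = 10,220.3 × exp(−2460/4404.7) = 10,220.3 × 0.57207 = 5,846.73 kg.
Second-burn propellant = 10,220.3 − 5,846.73 = 4,373.57 kg.

propellant for the second burn ≈ 4370 kg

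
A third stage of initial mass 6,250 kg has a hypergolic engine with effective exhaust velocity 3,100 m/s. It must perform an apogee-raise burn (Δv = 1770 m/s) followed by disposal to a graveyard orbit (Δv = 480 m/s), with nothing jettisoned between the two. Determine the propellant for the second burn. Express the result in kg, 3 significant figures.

After the first burn: m = 6250 × exp(−1770/3100.0) = 6250 × 0.56498 = 3,531.13 kg.
After the second burn: m = 3,531.13 × exp(−480/3100.0) = 3,531.13 × 0.85655 = 3,024.59 kg.
Second-burn propellant = 3,531.13 − 3,024.59 = 506.54 kg.

propellant for the second burn ≈ 507 kg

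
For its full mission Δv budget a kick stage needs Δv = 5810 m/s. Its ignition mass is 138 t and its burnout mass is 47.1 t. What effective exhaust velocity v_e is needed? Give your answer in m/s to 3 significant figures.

v_e ≈ 5400 m/s

ln(m₀/m_f) = ln(138000/47100) = ln(2.93) = 1.0750.
Using Δv = v_e ln(m₀/m_f): v_e = Δv / ln(m₀/m_f) = 5810 / 1.0750 = 5404.7 m/s.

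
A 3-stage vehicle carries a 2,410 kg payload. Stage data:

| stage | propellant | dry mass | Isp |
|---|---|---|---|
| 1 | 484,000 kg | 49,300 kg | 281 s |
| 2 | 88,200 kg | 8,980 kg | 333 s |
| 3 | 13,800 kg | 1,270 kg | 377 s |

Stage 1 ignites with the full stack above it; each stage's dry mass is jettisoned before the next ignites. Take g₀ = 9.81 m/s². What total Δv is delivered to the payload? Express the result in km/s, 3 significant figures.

Ignition mass of stage 1 = 484,000+49,300 + 88,200+8,980 + 13,800+1,270 + 2,410 = 647,960 kg.
Stage 1: m₀ = 647,960 kg, m_f = 647,960 − 484,000 = 163,960 kg; Δv = 281×9.81×ln(3.952) = 2756.6×1.3742 ≈ 3788 m/s.
Stage 2: m₀ = 114,660 kg, m_f = 114,660 − 88,200 = 26,460 kg; Δv = 333×9.81×ln(4.333) = 3266.7×1.4663 ≈ 4790 m/s.
Stage 3: m₀ = 17,480 kg, m_f = 17,480 − 13,800 = 3,680 kg; Δv = 377×9.81×ln(4.75) = 3698.4×1.5581 ≈ 5763 m/s.
Total Δv = 3788 + 4790 + 5763 = 14341 m/s.

Δv ≈ 14.3 km/s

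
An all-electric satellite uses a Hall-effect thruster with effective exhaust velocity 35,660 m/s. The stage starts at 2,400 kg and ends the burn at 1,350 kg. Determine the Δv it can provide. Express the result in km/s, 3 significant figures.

From the ideal rocket equation, Δv = v_e · ln(m₀/m_f) = 35660.0 × ln(1.778) = 35660.0 × 0.5754 ≈ 20517.5 m/s.

Δv ≈ 20.5 km/s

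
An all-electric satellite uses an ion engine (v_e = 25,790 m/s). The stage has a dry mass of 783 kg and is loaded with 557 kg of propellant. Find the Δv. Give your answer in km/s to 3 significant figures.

m₀ = m_dry + m_prop = 783 + 557 = 1,340 kg.
By the Tsiolkovsky rocket equation, Δv = v_e · ln(m₀/m_f) = 25790.0 × ln(1.711) = 25790.0 × 0.5373 ≈ 13856.8 m/s.

Δv ≈ 13.9 km/s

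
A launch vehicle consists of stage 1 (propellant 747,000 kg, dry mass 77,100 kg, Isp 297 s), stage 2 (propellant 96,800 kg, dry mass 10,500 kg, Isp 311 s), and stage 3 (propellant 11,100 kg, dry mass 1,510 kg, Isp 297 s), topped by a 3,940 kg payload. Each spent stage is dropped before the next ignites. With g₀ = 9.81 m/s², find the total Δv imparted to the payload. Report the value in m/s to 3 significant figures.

Ignition mass of stage 1 = 747,000+77,100 + 96,800+10,500 + 11,100+1,510 + 3,940 = 947,950 kg.
Stage 1: m₀ = 947,950 kg, m_f = 947,950 − 747,000 = 200,950 kg; Δv = 297×9.81×ln(4.717) = 2913.6×1.5512 ≈ 4520 m/s.
Stage 2: m₀ = 123,850 kg, m_f = 123,850 − 96,800 = 27,050 kg; Δv = 311×9.81×ln(4.579) = 3050.9×1.5214 ≈ 4642 m/s.
Stage 3: m₀ = 16,550 kg, m_f = 16,550 − 11,100 = 5,450 kg; Δv = 297×9.81×ln(3.037) = 2913.6×1.1108 ≈ 3236 m/s.
Total Δv = 4520 + 4642 + 3236 = 12398 m/s.

Δv ≈ 12400 m/s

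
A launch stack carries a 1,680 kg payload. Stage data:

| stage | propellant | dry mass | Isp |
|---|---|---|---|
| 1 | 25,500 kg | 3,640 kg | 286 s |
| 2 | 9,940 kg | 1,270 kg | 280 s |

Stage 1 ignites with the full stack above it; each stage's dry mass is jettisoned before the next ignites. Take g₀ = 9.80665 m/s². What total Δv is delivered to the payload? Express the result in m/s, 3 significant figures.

Δv ≈ 6670 m/s

Ignition mass of stage 1 = 25,500+3,640 + 9,940+1,270 + 1,680 = 42,030 kg.
Stage 1: m₀ = 42,030 kg, m_f = 42,030 − 25,500 = 16,530 kg; Δv = 286×9.80665×ln(2.543) = 2804.7×0.9332 ≈ 2617 m/s.
Stage 2: m₀ = 12,890 kg, m_f = 12,890 − 9,940 = 2,950 kg; Δv = 280×9.80665×ln(4.369) = 2745.9×1.4746 ≈ 4049 m/s.
Total Δv = 2617 + 4049 = 6666 m/s.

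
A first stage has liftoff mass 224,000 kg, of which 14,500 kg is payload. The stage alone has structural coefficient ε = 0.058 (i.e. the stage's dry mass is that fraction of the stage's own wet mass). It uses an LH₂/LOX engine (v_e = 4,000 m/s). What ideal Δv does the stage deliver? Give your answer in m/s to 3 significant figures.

Δv ≈ 8520 m/s

Stage wet mass = m₀ − payload = 224,000 − 14,500 = 209,500 kg.
Stage dry mass = ε × stage wet mass = 0.058 × 209,500 = 12,151 kg.
Burnout mass m_f = stage dry + payload = 12,151 + 14,500 = 26,651 kg.
Rocket equation: Δv = v_e · ln(224,000/26,651) = 4000.0 × ln(8.405) = 4000.0 × 2.1288 ≈ 8515 m/s.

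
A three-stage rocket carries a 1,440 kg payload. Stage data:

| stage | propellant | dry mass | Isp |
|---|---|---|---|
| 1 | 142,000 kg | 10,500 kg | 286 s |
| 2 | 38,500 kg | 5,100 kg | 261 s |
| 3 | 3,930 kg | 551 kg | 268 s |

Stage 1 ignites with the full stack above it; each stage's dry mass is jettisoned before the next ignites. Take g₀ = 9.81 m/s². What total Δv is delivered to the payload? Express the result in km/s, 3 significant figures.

Δv ≈ 10.1 km/s

Ignition mass of stage 1 = 142,000+10,500 + 38,500+5,100 + 3,930+551 + 1,440 = 202,021 kg.
Stage 1: m₀ = 202,021 kg, m_f = 202,021 − 142,000 = 60,021 kg; Δv = 286×9.81×ln(3.366) = 2805.7×1.2137 ≈ 3405 m/s.
Stage 2: m₀ = 49,521 kg, m_f = 49,521 − 38,500 = 11,021 kg; Δv = 261×9.81×ln(4.493) = 2560.4×1.5026 ≈ 3847 m/s.
Stage 3: m₀ = 5,921 kg, m_f = 5,921 − 3,930 = 1,991 kg; Δv = 268×9.81×ln(2.974) = 2629.1×1.0899 ≈ 2865 m/s.
Total Δv = 3405 + 3847 + 2865 = 10117 m/s.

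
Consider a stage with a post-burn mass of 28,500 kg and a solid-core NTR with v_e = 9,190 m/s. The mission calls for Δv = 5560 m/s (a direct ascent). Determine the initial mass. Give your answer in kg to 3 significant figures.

By the Tsiolkovsky rocket equation, m₀/m_f = exp(Δv / v_e) = exp(5560 / 9190.0) = exp(0.6050) = 1.8313.
m₀ = m_f × 1.8313 = 28,500 × 1.8313 = 52,192.1 kg.

initial mass ≈ 52200 kg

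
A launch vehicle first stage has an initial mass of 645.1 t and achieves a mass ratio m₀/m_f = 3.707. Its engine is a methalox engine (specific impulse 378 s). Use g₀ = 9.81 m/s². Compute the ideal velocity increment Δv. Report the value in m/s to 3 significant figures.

v_e = Isp · g₀ = 378 × 9.81 = 3708.2 m/s.
Using Δv = v_e ln(m₀/m_f): Δv = v_e · ln(3.707) = 3708.2 × 1.3102 ≈ 4858.5 m/s.

Δv ≈ 4860 m/s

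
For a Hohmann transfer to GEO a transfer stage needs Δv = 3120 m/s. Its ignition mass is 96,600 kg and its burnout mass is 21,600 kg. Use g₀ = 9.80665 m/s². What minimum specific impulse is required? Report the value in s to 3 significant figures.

Isp ≈ 212 s

ln(m₀/m_f) = ln(96600/21600) = ln(4.472) = 1.4979.
v_e = Δv / ln(m₀/m_f) = 3120 / 1.4979 = 2082.9 m/s.
Isp = v_e / g₀ = 2082.9 / 9.80665 = 212.4 s.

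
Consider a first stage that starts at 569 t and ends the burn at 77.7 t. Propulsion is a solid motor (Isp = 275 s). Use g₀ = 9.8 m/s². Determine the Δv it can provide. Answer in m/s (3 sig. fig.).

v_e = Isp · g₀ = 275 × 9.8 = 2695.0 m/s.
By the Tsiolkovsky rocket equation, Δv = v_e · ln(m₀/m_f) = 2695.0 × ln(7.323) = 2695.0 × 1.9910 ≈ 5365.8 m/s.

Δv ≈ 5370 m/s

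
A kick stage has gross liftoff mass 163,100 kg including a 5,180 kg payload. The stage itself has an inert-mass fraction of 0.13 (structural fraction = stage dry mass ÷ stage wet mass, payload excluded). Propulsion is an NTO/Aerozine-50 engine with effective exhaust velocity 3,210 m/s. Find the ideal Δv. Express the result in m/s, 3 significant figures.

Δv ≈ 5930 m/s

Stage wet mass = m₀ − payload = 163,100 − 5,180 = 157,920 kg.
Stage dry mass = ε × stage wet mass = 0.13 × 157,920 = 20,529.6 kg.
Burnout mass m_f = stage dry + payload = 20,529.6 + 5,180 = 25,709.6 kg.
From the ideal rocket equation, Δv = v_e · ln(163,100/25,709.6) = 3210.0 × ln(6.344) = 3210.0 × 1.8475 ≈ 5930 m/s.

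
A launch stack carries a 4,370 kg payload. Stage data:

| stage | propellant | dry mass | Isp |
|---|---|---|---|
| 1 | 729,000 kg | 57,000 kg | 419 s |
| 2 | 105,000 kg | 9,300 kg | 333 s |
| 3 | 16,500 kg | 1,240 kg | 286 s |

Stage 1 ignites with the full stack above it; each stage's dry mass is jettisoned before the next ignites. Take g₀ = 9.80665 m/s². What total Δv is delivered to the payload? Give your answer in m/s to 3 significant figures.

Δv ≈ 15100 m/s

Ignition mass of stage 1 = 729,000+57,000 + 105,000+9,300 + 16,500+1,240 + 4,370 = 922,410 kg.
Stage 1: m₀ = 922,410 kg, m_f = 922,410 − 729,000 = 193,410 kg; Δv = 419×9.80665×ln(4.769) = 4109.0×1.5622 ≈ 6419 m/s.
Stage 2: m₀ = 136,410 kg, m_f = 136,410 − 105,000 = 31,410 kg; Δv = 333×9.80665×ln(4.343) = 3265.6×1.4685 ≈ 4796 m/s.
Stage 3: m₀ = 22,110 kg, m_f = 22,110 − 16,500 = 5,610 kg; Δv = 286×9.80665×ln(3.941) = 2804.7×1.3715 ≈ 3847 m/s.
Total Δv = 6419 + 4796 + 3847 = 15062 m/s.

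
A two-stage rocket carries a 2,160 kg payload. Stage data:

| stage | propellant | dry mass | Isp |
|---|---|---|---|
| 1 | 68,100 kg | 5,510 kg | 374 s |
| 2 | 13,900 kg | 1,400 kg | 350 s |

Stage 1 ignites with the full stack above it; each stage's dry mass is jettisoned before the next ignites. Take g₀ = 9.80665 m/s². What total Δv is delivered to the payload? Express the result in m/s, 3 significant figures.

Ignition mass of stage 1 = 68,100+5,510 + 13,900+1,400 + 2,160 = 91,070 kg.
Stage 1: m₀ = 91,070 kg, m_f = 91,070 − 68,100 = 22,970 kg; Δv = 374×9.80665×ln(3.965) = 3667.7×1.3774 ≈ 5052 m/s.
Stage 2: m₀ = 17,460 kg, m_f = 17,460 − 13,900 = 3,560 kg; Δv = 350×9.80665×ln(4.904) = 3432.3×1.5902 ≈ 5458 m/s.
Total Δv = 5052 + 5458 = 10510 m/s.

Δv ≈ 10500 m/s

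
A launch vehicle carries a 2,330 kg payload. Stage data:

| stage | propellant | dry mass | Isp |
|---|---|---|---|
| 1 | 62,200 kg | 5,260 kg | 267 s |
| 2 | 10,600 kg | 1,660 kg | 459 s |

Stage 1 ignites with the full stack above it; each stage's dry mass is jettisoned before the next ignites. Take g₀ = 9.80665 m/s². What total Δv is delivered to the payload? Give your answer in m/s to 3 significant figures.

Δv ≈ 9550 m/s

Ignition mass of stage 1 = 62,200+5,260 + 10,600+1,660 + 2,330 = 82,050 kg.
Stage 1: m₀ = 82,050 kg, m_f = 82,050 − 62,200 = 19,850 kg; Δv = 267×9.80665×ln(4.134) = 2618.4×1.4191 ≈ 3716 m/s.
Stage 2: m₀ = 14,590 kg, m_f = 14,590 − 10,600 = 3,990 kg; Δv = 459×9.80665×ln(3.657) = 4501.3×1.2965 ≈ 5836 m/s.
Total Δv = 3716 + 5836 = 9552 m/s.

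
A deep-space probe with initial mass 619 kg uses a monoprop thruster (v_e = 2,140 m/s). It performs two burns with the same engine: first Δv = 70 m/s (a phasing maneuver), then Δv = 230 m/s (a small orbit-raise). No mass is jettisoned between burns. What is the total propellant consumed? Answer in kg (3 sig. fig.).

After the first burn: m = 619 × exp(−70/2140.0) = 619 × 0.96782 = 599.081 kg.
After the second burn: m = 599.081 × exp(−230/2140.0) = 599.081 × 0.89810 = 538.035 kg.
Total propellant = m₀ − m_final = 619 − 538.035 = 80.965 kg.

total propellant consumed ≈ 81.0 kg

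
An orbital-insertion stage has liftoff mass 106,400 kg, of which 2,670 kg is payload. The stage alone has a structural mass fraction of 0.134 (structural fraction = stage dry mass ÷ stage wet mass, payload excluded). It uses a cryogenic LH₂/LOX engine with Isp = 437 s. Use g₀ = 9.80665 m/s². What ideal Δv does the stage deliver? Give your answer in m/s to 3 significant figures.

Δv ≈ 7970 m/s

Stage wet mass = m₀ − payload = 106,400 − 2,670 = 103,730 kg.
Stage dry mass = ε × stage wet mass = 0.134 × 103,730 = 13,899.8 kg.
Burnout mass m_f = stage dry + payload = 13,899.8 + 2,670 = 16,569.8 kg.
v_e = Isp · g₀ = 437 × 9.80665 = 4285.5 m/s.
Rocket equation: Δv = v_e · ln(106,400/16,569.8) = 4285.5 × ln(6.421) = 4285.5 × 1.8596 ≈ 7969 m/s.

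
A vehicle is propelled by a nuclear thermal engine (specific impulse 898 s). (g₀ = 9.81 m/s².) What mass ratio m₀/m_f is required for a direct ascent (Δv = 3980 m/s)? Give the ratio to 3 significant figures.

mass ratio ≈ 1.57

v_e = Isp · g₀ = 898 × 9.81 = 8809.4 m/s.
By the Tsiolkovsky rocket equation, m₀/m_f = exp(Δv / v_e) = exp(3980 / 8809.4) = exp(0.4518) = 1.5711.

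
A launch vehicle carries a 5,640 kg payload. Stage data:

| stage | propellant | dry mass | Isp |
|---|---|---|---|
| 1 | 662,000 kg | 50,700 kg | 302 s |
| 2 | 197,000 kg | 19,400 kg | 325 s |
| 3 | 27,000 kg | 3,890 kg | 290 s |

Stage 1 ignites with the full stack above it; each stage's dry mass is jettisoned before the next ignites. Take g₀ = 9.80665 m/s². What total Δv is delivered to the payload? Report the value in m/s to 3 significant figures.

Ignition mass of stage 1 = 662,000+50,700 + 197,000+19,400 + 27,000+3,890 + 5,640 = 965,630 kg.
Stage 1: m₀ = 965,630 kg, m_f = 965,630 − 662,000 = 303,630 kg; Δv = 302×9.80665×ln(3.18) = 2961.6×1.1570 ≈ 3426 m/s.
Stage 2: m₀ = 252,930 kg, m_f = 252,930 − 197,000 = 55,930 kg; Δv = 325×9.80665×ln(4.522) = 3187.2×1.5090 ≈ 4809 m/s.
Stage 3: m₀ = 36,530 kg, m_f = 36,530 − 27,000 = 9,530 kg; Δv = 290×9.80665×ln(3.833) = 2843.9×1.3437 ≈ 3821 m/s.
Total Δv = 3426 + 4809 + 3821 = 12056 m/s.

Δv ≈ 12100 m/s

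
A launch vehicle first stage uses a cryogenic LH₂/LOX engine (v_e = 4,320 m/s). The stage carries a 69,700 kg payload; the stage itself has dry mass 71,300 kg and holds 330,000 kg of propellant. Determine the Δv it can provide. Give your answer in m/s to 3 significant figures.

Δv ≈ 5210 m/s

m₀ = payload + dry + propellant = 69,700 + 71,300 + 330,000 = 471,000 kg.
m_f = payload + dry = 69,700 + 71,300 = 141,000 kg.
Using Δv = v_e ln(m₀/m_f): Δv = v_e · ln(m₀/m_f) = 4320.0 × ln(3.34) = 4320.0 × 1.2061 ≈ 5210.3 m/s.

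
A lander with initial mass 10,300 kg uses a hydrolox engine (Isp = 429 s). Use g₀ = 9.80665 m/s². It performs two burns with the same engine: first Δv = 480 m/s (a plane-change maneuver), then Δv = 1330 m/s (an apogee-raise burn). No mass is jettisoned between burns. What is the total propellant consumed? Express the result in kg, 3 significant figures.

total propellant consumed ≈ 3600 kg

v_e = Isp · g₀ = 429 × 9.80665 = 4207.1 m/s.
After the first burn: m = 10300 × exp(−480/4207.1) = 10300 × 0.89217 = 9,189.35 kg.
After the second burn: m = 9,189.35 × exp(−1330/4207.1) = 9,189.35 × 0.72896 = 6,698.67 kg.
Total propellant = m₀ − m_final = 10300 − 6,698.67 = 3,601.33 kg.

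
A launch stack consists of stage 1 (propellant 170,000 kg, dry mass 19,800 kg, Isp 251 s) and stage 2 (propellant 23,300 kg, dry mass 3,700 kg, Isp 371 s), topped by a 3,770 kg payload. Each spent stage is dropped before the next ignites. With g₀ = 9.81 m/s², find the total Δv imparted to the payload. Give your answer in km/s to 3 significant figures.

Ignition mass of stage 1 = 170,000+19,800 + 23,300+3,700 + 3,770 = 220,570 kg.
Stage 1: m₀ = 220,570 kg, m_f = 220,570 − 170,000 = 50,570 kg; Δv = 251×9.81×ln(4.362) = 2462.3×1.4729 ≈ 3627 m/s.
Stage 2: m₀ = 30,770 kg, m_f = 30,770 − 23,300 = 7,470 kg; Δv = 371×9.81×ln(4.119) = 3639.5×1.4156 ≈ 5152 m/s.
Total Δv = 3627 + 5152 = 8779 m/s.

Δv ≈ 8.78 km/s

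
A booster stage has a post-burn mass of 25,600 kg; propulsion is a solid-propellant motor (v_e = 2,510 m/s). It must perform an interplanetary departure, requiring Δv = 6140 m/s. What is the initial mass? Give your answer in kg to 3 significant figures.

initial mass ≈ 296000 kg

Using Δv = v_e ln(m₀/m_f): m₀/m_f = exp(Δv / v_e) = exp(6140 / 2510.0) = exp(2.4462) = 11.5446.
m₀ = m_f × 11.5446 = 25,600 × 11.5446 = 295,542 kg.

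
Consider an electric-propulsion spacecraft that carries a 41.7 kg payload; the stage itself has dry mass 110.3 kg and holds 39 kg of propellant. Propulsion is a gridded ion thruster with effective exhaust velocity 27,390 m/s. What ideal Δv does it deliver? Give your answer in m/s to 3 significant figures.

Δv ≈ 6260 m/s

m₀ = payload + dry + propellant = 41.7 + 110.3 + 39 = 191 kg.
m_f = payload + dry = 41.7 + 110.3 = 152 kg.
Using Δv = v_e ln(m₀/m_f): Δv = v_e · ln(m₀/m_f) = 27390.0 × ln(1.257) = 27390.0 × 0.2284 ≈ 6255.7 m/s.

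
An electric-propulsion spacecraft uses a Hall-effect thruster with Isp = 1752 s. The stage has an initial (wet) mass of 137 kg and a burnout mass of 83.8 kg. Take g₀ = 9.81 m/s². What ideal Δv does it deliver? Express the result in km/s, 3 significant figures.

Δv ≈ 8.45 km/s

v_e = Isp · g₀ = 1752 × 9.81 = 17187.1 m/s.
Using Δv = v_e ln(m₀/m_f): Δv = v_e · ln(m₀/m_f) = 17187.1 × ln(1.635) = 17187.1 × 0.4915 ≈ 8448.3 m/s.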